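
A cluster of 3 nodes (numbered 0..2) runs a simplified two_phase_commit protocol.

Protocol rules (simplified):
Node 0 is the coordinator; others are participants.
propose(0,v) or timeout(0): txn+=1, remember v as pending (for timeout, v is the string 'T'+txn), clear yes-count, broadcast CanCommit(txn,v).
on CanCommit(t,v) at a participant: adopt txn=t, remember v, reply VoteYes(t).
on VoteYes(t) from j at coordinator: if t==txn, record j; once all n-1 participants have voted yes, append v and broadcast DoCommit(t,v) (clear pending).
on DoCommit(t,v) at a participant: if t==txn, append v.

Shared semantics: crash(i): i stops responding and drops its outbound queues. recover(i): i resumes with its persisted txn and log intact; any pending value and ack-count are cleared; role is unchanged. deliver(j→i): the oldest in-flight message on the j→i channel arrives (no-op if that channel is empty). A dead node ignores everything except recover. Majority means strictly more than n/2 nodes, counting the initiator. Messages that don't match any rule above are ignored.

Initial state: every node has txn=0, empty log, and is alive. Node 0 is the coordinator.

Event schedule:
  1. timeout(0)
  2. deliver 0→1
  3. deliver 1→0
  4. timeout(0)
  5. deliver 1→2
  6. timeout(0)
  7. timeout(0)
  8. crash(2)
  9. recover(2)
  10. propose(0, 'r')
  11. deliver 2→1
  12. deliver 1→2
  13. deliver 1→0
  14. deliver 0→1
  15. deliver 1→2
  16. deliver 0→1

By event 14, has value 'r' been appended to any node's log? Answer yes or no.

no

[1] timeout(0) → N0(coor t1 [-])
[2] deliver 0→1 → N1(part t1 [-])
[3] deliver 1→0 → ∅
[4] timeout(0) → N0(coor t2 [-])
[5] deliver 1→2 → ∅
[6] timeout(0) → N0(coor t3 [-])
[7] timeout(0) → N0(coor t4 [-])
[8] crash(2) → N2(✗part t0 [-])
[9] recover(2) → N2(part t0 [-])
[10] propose(0,'r') → N0(coor t5 [-])
[11] deliver 2→1 → ∅
[12] deliver 1→2 → ∅
[13] deliver 1→0 → ∅
[14] deliver 0→1 → N1(part t2 [-])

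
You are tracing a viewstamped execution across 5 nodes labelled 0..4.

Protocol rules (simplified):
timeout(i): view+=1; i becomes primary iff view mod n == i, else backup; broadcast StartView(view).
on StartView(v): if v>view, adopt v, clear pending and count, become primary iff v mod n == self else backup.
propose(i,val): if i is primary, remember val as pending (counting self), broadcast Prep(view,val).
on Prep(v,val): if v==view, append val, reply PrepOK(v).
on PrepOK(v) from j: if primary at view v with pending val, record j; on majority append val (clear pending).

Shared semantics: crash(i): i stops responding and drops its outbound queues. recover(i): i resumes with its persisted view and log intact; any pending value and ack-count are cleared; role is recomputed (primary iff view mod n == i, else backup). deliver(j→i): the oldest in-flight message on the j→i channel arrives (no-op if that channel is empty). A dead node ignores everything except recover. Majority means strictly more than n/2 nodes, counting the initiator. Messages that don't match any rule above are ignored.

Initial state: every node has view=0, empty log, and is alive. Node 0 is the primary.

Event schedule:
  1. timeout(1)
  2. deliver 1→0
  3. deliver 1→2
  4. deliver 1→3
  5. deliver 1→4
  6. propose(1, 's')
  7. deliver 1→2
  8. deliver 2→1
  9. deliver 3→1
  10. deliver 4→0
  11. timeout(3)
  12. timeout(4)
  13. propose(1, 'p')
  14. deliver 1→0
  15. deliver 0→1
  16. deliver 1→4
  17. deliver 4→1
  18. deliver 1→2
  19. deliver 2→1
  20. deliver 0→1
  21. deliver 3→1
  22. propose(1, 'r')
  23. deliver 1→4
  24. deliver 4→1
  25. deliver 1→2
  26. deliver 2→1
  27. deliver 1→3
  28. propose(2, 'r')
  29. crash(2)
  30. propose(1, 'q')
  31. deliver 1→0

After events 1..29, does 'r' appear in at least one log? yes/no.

e1 timeout(1): 1[prim,v=1,-]
e2 deliver 1→0: 0[back,v=1,-]
e3 deliver 1→2: 2[back,v=1,-]
e4 deliver 1→3: 3[back,v=1,-]
e5 deliver 1→4: 4[back,v=1,-]
e6 propose(1,'s'): ·
e7 deliver 1→2: 2[back,v=1,s]
e8 deliver 2→1: ·
e9 deliver 3→1: ·
e10 deliver 4→0: ·
e11 timeout(3): 3[back,v=2,-]
e12 timeout(4): 4[back,v=2,-]
e13 propose(1,'p'): ·
e14 deliver 1→0: 0[back,v=1,s]
e15 deliver 0→1: ·
e16 deliver 1→4: ·
e17 deliver 4→1: 1[back,v=2,-]
e18 deliver 1→2: 2[back,v=1,s,p]
e19 deliver 2→1: ·
e20 deliver 0→1: ·
e21 deliver 3→1: ·
e22 propose(1,'r'): ·
e23 deliver 1→4: ·
e24 deliver 4→1: ·
e25 deliver 1→2: ·
e26 deliver 2→1: ·
e27 deliver 1→3: ·
e28 propose(2,'r'): ·
e29 crash(2): 2[✗back,v=1,s,p]

no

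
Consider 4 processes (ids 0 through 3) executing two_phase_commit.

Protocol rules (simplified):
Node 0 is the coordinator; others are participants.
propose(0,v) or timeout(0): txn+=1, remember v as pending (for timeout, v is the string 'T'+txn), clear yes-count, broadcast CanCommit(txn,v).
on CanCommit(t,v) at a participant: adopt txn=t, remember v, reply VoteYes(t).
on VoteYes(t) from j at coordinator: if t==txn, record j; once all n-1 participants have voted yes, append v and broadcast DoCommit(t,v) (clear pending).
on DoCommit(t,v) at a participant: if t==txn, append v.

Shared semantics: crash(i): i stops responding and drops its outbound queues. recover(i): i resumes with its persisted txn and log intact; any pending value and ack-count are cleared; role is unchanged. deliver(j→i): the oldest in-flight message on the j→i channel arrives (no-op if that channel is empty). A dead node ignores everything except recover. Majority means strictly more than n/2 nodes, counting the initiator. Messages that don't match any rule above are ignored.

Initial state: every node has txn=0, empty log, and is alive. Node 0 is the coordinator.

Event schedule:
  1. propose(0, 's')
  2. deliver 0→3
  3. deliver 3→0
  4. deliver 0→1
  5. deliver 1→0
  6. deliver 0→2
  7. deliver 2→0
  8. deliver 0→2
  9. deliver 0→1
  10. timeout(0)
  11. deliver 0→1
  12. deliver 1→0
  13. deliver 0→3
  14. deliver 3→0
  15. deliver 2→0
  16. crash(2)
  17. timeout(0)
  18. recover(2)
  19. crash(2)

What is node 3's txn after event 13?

1

[1] propose(0,'s') → N0(coor t1 [-])
[2] deliver 0→3 → N3(part t1 [-])
[3] deliver 3→0 → ∅
[4] deliver 0→1 → N1(part t1 [-])
[5] deliver 1→0 → ∅
[6] deliver 0→2 → N2(part t1 [-])
[7] deliver 2→0 → N0(coor t1 [s])
[8] deliver 0→2 → N2(part t1 [s])
[9] deliver 0→1 → N1(part t1 [s])
[10] timeout(0) → N0(coor t2 [s])
[11] deliver 0→1 → N1(part t2 [s])
[12] deliver 1→0 → ∅
[13] deliver 0→3 → N3(part t1 [s])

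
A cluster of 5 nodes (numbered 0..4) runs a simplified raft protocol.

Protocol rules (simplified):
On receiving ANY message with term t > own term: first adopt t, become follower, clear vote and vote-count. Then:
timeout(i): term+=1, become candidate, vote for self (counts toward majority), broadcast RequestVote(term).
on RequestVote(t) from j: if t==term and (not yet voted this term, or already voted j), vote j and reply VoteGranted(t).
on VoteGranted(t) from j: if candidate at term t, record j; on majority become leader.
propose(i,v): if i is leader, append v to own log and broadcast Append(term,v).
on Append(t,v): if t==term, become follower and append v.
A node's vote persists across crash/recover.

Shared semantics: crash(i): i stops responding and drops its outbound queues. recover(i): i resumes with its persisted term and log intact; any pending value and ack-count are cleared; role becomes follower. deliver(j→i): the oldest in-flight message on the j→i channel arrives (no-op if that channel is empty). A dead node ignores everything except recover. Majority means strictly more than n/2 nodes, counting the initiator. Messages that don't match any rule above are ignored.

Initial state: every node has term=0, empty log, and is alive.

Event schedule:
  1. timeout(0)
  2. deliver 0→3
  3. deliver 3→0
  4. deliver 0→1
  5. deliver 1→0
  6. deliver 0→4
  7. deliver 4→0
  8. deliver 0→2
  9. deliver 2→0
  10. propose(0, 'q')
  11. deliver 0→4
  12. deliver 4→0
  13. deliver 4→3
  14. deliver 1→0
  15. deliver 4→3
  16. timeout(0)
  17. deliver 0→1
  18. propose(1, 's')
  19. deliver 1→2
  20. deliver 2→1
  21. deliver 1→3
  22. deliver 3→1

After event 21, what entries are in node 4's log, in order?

q

after 1 — timeout(0): n0:cand/t1/[-]
after 2 — deliver 0→3: n3:foll/t1/[-]
after 3 — deliver 3→0: ·
after 4 — deliver 0→1: n1:foll/t1/[-]
after 5 — deliver 1→0: n0:lead/t1/[-]
after 6 — deliver 0→4: n4:foll/t1/[-]
after 7 — deliver 4→0: ·
after 8 — deliver 0→2: n2:foll/t1/[-]
after 9 — deliver 2→0: ·
after 10 — propose(0,'q'): n0:lead/t1/[q]
after 11 — deliver 0→4: n4:foll/t1/[q]
after 12 — deliver 4→0: ·
after 13 — deliver 4→3: ·
after 14 — deliver 1→0: ·
after 15 — deliver 4→3: ·
after 16 — timeout(0): n0:cand/t2/[q]
after 17 — deliver 0→1: n1:foll/t1/[q]
after 18 — propose(1,'s'): ·
after 19 — deliver 1→2: ·
after 20 — deliver 2→1: ·
after 21 — deliver 1→3: ·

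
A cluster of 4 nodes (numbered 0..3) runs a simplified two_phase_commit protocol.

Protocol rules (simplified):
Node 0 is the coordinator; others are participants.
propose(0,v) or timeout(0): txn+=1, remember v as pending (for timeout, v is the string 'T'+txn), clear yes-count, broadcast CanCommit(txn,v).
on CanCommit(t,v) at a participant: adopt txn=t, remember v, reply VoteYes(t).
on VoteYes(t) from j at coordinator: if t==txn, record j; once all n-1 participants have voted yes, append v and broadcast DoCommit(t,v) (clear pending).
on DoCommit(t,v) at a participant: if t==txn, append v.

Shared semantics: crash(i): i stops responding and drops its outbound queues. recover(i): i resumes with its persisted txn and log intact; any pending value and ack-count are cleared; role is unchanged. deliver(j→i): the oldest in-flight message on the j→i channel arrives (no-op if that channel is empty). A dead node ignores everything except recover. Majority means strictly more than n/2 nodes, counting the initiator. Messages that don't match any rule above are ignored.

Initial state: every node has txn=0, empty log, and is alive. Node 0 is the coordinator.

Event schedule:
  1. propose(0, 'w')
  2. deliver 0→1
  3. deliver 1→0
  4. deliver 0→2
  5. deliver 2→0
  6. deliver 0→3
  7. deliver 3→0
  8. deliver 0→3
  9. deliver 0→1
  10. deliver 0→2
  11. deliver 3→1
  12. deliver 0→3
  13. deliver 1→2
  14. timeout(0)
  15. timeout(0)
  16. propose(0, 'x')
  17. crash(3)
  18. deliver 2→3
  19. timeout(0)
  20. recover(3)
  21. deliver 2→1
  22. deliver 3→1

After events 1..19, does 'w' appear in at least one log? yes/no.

e1 propose(0,'w'): 0[coor,t=1,-]
e2 deliver 0→1: 1[part,t=1,-]
e3 deliver 1→0: ·
e4 deliver 0→2: 2[part,t=1,-]
e5 deliver 2→0: ·
e6 deliver 0→3: 3[part,t=1,-]
e7 deliver 3→0: 0[coor,t=1,w]
e8 deliver 0→3: 3[part,t=1,w]
e9 deliver 0→1: 1[part,t=1,w]
e10 deliver 0→2: 2[part,t=1,w]
e11 deliver 3→1: ·
e12 deliver 0→3: ·
e13 deliver 1→2: ·
e14 timeout(0): 0[coor,t=2,w]
e15 timeout(0): 0[coor,t=3,w]
e16 propose(0,'x'): 0[coor,t=4,w]
e17 crash(3): 3[✗part,t=1,w]
e18 deliver 2→3: ·
e19 timeout(0): 0[coor,t=5,w]

yes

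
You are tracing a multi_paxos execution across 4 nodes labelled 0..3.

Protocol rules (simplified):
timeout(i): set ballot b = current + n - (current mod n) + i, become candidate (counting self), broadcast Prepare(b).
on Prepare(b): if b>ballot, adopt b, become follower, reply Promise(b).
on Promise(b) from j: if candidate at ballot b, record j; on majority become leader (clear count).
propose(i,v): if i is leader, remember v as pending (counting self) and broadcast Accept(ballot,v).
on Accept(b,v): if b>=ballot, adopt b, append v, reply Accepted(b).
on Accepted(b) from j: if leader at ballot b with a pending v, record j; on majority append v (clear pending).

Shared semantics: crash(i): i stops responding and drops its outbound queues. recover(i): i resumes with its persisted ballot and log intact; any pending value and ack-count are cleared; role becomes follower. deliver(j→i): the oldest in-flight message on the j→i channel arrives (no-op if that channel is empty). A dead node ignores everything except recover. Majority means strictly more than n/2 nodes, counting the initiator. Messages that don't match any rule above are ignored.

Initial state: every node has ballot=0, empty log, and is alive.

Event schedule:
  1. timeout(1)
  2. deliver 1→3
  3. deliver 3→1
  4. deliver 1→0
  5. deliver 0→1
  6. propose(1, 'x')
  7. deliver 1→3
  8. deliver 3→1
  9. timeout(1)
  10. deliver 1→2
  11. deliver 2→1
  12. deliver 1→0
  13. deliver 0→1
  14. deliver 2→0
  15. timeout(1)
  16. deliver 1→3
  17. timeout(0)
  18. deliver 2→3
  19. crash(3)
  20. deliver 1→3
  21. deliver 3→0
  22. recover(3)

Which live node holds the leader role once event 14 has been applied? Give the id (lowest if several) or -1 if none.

-1

step 1 timeout(1): 1={cand,b=5,log=-}
step 2 deliver 1→3: 3={foll,b=5,log=-}
step 3 deliver 3→1: —
step 4 deliver 1→0: 0={foll,b=5,log=-}
step 5 deliver 0→1: 1={lead,b=5,log=-}
step 6 propose(1,'x'): —
step 7 deliver 1→3: 3={foll,b=5,log=x}
step 8 deliver 3→1: —
step 9 timeout(1): 1={cand,b=9,log=-}
step 10 deliver 1→2: 2={foll,b=5,log=-}
step 11 deliver 2→1: —
step 12 deliver 1→0: 0={foll,b=5,log=x}
step 13 deliver 0→1: —
step 14 deliver 2→0: —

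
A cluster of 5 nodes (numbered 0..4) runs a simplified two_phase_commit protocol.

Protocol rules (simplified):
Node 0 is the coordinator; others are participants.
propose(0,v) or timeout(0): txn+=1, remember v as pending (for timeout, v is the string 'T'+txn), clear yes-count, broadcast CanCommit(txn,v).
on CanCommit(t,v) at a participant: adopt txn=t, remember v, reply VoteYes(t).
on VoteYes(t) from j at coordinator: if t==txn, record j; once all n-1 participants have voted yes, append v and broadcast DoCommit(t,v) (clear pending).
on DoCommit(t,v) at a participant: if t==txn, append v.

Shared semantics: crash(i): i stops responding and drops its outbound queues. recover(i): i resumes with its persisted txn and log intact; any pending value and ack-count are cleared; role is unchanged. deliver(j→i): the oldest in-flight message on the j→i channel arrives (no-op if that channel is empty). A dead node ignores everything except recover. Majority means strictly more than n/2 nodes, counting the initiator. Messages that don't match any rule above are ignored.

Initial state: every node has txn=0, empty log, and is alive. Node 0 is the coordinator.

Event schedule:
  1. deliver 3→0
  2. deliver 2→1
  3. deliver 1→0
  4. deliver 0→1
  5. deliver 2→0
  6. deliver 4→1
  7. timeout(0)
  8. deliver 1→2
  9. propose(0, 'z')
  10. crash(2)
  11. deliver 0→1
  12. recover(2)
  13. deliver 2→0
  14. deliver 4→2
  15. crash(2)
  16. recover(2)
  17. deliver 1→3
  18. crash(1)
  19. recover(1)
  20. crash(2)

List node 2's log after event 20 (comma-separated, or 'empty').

empty

step 1 deliver 3→0: —
step 2 deliver 2→1: —
step 3 deliver 1→0: —
step 4 deliver 0→1: —
step 5 deliver 2→0: —
step 6 deliver 4→1: —
step 7 timeout(0): 0={coor,t=1,log=-}
step 8 deliver 1→2: —
step 9 propose(0,'z'): 0={coor,t=2,log=-}
step 10 crash(2): 2={✗part,t=0,log=-}
step 11 deliver 0→1: 1={part,t=1,log=-}
step 12 recover(2): 2={part,t=0,log=-}
step 13 deliver 2→0: —
step 14 deliver 4→2: —
step 15 crash(2): 2={✗part,t=0,log=-}
step 16 recover(2): 2={part,t=0,log=-}
step 17 deliver 1→3: —
step 18 crash(1): 1={✗part,t=1,log=-}
step 19 recover(1): 1={part,t=1,log=-}
step 20 crash(2): 2={✗part,t=0,log=-}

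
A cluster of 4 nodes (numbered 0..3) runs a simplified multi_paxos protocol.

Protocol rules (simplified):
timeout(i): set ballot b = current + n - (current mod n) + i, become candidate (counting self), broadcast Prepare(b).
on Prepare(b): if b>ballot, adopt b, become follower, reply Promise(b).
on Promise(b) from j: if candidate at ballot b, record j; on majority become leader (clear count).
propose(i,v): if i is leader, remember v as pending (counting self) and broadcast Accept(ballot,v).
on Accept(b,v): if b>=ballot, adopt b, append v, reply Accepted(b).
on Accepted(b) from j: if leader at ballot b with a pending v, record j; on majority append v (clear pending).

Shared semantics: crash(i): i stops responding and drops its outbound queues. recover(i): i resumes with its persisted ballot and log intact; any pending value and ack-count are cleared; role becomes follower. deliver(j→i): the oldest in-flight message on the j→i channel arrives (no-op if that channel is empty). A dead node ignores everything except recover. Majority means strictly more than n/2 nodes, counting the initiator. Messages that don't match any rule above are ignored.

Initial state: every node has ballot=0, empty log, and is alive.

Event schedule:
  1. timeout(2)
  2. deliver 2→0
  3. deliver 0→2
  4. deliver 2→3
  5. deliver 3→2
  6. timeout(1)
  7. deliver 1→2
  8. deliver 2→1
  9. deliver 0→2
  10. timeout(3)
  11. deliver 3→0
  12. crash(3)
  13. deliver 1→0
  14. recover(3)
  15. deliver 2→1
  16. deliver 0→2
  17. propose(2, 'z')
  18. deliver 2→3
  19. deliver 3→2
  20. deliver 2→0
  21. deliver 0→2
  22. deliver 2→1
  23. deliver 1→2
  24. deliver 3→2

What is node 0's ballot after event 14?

11

[1] timeout(2) → N2(cand b6 [-])
[2] deliver 2→0 → N0(foll b6 [-])
[3] deliver 0→2 → ∅
[4] deliver 2→3 → N3(foll b6 [-])
[5] deliver 3→2 → N2(lead b6 [-])
[6] timeout(1) → N1(cand b5 [-])
[7] deliver 1→2 → ∅
[8] deliver 2→1 → N1(foll b6 [-])
[9] deliver 0→2 → ∅
[10] timeout(3) → N3(cand b11 [-])
[11] deliver 3→0 → N0(foll b11 [-])
[12] crash(3) → N3(✗cand b11 [-])
[13] deliver 1→0 → ∅
[14] recover(3) → N3(foll b11 [-])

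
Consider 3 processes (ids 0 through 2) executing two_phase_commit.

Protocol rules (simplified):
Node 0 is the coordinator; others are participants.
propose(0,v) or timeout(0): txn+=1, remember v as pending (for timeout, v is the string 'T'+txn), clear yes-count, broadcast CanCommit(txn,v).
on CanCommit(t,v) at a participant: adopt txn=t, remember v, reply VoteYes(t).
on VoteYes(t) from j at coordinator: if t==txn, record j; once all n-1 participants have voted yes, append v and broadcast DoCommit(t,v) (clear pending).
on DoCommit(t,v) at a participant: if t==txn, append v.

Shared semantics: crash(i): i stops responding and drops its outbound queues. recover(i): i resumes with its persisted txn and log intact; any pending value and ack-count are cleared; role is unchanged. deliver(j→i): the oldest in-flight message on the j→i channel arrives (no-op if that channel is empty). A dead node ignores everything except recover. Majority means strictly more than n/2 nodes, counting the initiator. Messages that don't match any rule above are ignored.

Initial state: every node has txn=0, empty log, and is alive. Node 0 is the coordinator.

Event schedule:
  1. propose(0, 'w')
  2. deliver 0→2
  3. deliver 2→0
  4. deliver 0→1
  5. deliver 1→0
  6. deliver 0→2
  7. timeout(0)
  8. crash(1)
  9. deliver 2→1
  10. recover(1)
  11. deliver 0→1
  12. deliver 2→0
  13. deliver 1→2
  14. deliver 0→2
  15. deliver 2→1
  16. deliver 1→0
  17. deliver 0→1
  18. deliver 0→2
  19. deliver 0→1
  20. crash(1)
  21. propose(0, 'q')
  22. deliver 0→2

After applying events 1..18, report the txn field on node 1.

after 1 — propose(0,'w'): n0:coor/t1/[-]
after 2 — deliver 0→2: n2:part/t1/[-]
after 3 — deliver 2→0: ·
after 4 — deliver 0→1: n1:part/t1/[-]
after 5 — deliver 1→0: n0:coor/t1/[w]
after 6 — deliver 0→2: n2:part/t1/[w]
after 7 — timeout(0): n0:coor/t2/[w]
after 8 — crash(1): n1:✗part/t1/[-]
after 9 — deliver 2→1: ·
after 10 — recover(1): n1:part/t1/[-]
after 11 — deliver 0→1: n1:part/t1/[w]
after 12 — deliver 2→0: ·
after 13 — deliver 1→2: ·
after 14 — deliver 0→2: n2:part/t2/[w]
after 15 — deliver 2→1: ·
after 16 — deliver 1→0: ·
after 17 — deliver 0→1: n1:part/t2/[w]
after 18 — deliver 0→2: ·

2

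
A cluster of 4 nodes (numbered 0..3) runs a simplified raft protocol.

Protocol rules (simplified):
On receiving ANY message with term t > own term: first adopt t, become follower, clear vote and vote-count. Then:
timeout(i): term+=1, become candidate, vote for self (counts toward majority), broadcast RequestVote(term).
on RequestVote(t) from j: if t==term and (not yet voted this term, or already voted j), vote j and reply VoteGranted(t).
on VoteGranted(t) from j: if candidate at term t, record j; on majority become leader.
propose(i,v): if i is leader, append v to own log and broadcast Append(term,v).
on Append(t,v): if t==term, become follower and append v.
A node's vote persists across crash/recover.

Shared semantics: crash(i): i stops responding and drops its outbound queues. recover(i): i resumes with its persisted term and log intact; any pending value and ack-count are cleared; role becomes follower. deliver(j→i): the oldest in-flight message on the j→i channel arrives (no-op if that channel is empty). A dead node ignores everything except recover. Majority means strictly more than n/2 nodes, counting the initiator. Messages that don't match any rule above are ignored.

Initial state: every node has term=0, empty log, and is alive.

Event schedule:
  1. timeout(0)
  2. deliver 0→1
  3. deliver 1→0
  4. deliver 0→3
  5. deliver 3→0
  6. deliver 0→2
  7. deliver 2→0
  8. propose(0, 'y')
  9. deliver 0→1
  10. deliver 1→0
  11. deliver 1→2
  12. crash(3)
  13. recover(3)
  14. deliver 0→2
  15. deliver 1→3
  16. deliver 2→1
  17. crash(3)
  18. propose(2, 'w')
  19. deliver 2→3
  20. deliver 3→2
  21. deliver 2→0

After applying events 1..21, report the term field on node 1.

[1] timeout(0) → N0(cand t1 [-])
[2] deliver 0→1 → N1(foll t1 [-])
[3] deliver 1→0 → ∅
[4] deliver 0→3 → N3(foll t1 [-])
[5] deliver 3→0 → N0(lead t1 [-])
[6] deliver 0→2 → N2(foll t1 [-])
[7] deliver 2→0 → ∅
[8] propose(0,'y') → N0(lead t1 [y])
[9] deliver 0→1 → N1(foll t1 [y])
[10] deliver 1→0 → ∅
[11] deliver 1→2 → ∅
[12] crash(3) → N3(✗foll t1 [-])
[13] recover(3) → N3(foll t1 [-])
[14] deliver 0→2 → N2(foll t1 [y])
[15] deliver 1→3 → ∅
[16] deliver 2→1 → ∅
[17] crash(3) → N3(✗foll t1 [-])
[18] propose(2,'w') → ∅
[19] deliver 2→3 → ∅
[20] deliver 3→2 → ∅
[21] deliver 2→0 → ∅

1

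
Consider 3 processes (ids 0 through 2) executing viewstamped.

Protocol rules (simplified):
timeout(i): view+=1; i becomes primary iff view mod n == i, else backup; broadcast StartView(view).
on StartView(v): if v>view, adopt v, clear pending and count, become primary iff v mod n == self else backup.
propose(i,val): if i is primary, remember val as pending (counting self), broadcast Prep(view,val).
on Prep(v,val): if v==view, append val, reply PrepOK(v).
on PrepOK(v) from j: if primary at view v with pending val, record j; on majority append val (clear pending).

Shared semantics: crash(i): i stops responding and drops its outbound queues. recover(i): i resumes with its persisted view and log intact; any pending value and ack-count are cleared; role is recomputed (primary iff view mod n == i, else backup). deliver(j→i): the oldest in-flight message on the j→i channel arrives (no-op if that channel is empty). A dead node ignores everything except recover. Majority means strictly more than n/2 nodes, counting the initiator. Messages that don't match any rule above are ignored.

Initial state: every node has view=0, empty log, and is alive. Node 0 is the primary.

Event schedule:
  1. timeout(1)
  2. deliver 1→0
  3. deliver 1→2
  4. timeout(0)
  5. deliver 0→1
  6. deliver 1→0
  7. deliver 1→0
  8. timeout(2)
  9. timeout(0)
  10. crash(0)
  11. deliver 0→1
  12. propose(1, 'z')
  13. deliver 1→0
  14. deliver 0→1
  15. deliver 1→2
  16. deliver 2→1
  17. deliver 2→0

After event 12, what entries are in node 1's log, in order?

1. timeout(1):  <1:prim v1 ->
2. deliver 1→0:  <0:back v1 ->
3. deliver 1→2:  <2:back v1 ->
4. timeout(0):  <0:back v2 ->
5. deliver 0→1:  <1:back v2 ->
6. deliver 1→0:  nop
7. deliver 1→0:  nop
8. timeout(2):  <2:prim v2 ->
9. timeout(0):  <0:prim v3 ->
10. crash(0):  <0:✗prim v3 ->
11. deliver 0→1:  nop
12. propose(1,'z'):  nop

empty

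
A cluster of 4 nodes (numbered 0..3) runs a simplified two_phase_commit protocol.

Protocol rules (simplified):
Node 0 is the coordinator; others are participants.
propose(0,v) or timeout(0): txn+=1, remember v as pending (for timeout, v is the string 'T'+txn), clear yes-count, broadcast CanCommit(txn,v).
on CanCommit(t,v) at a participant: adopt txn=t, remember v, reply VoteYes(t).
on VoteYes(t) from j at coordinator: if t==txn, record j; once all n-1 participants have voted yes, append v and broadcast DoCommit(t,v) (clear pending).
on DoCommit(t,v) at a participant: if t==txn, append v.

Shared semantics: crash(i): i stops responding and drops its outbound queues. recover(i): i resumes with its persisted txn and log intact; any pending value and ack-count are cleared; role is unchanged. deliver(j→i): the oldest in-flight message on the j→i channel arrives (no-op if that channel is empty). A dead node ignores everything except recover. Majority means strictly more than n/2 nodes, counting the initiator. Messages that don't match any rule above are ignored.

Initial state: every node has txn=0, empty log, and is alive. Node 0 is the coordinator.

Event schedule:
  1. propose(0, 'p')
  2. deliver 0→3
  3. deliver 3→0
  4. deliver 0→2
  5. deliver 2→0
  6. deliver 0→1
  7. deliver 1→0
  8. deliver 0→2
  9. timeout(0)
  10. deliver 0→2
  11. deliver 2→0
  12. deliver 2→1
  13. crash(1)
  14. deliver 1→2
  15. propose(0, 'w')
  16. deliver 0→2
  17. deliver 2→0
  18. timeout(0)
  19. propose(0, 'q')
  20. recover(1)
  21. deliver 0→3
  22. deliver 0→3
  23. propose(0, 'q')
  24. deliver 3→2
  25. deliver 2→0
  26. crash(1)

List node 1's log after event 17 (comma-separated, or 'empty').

1. propose(0,'p'):  <0:coor t1 ->
2. deliver 0→3:  <3:part t1 ->
3. deliver 3→0:  nop
4. deliver 0→2:  <2:part t1 ->
5. deliver 2→0:  nop
6. deliver 0→1:  <1:part t1 ->
7. deliver 1→0:  <0:coor t1 p>
8. deliver 0→2:  <2:part t1 p>
9. timeout(0):  <0:coor t2 p>
10. deliver 0→2:  <2:part t2 p>
11. deliver 2→0:  nop
12. deliver 2→1:  nop
13. crash(1):  <1:✗part t1 ->
14. deliver 1→2:  nop
15. propose(0,'w'):  <0:coor t3 p>
16. deliver 0→2:  <2:part t3 p>
17. deliver 2→0:  nop

empty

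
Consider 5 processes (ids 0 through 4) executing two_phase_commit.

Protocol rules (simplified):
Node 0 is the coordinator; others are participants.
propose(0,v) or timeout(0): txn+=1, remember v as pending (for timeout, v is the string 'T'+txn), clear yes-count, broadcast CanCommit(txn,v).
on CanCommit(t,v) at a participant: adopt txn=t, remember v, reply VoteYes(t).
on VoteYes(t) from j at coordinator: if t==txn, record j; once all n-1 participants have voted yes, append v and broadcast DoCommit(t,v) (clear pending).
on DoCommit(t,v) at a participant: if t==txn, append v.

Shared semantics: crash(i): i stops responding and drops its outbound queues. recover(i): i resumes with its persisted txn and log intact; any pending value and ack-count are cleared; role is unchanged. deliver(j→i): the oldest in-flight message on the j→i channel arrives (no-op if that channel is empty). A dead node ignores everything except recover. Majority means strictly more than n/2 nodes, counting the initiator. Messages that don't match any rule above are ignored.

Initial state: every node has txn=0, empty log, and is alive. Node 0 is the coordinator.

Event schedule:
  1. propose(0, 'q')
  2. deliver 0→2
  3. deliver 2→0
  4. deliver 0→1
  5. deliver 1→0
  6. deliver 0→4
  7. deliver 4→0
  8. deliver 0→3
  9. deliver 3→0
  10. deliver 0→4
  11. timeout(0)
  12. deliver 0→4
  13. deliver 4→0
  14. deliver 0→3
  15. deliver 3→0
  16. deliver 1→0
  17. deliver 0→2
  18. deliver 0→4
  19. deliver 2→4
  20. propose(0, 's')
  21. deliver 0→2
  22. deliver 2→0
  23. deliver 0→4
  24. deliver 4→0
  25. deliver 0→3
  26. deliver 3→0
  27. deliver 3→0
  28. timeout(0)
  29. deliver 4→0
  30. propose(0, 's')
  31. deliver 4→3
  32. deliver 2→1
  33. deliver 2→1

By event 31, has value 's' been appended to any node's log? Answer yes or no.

1. propose(0,'q'):  <0:coor t1 ->
2. deliver 0→2:  <2:part t1 ->
3. deliver 2→0:  nop
4. deliver 0→1:  <1:part t1 ->
5. deliver 1→0:  nop
6. deliver 0→4:  <4:part t1 ->
7. deliver 4→0:  nop
8. deliver 0→3:  <3:part t1 ->
9. deliver 3→0:  <0:coor t1 q>
10. deliver 0→4:  <4:part t1 q>
11. timeout(0):  <0:coor t2 q>
12. deliver 0→4:  <4:part t2 q>
13. deliver 4→0:  nop
14. deliver 0→3:  <3:part t1 q>
15. deliver 3→0:  nop
16. deliver 1→0:  nop
17. deliver 0→2:  <2:part t1 q>
18. deliver 0→4:  nop
19. deliver 2→4:  nop
20. propose(0,'s'):  <0:coor t3 q>
21. deliver 0→2:  <2:part t2 q>
22. deliver 2→0:  nop
23. deliver 0→4:  <4:part t3 q>
24. deliver 4→0:  nop
25. deliver 0→3:  <3:part t2 q>
26. deliver 3→0:  nop
27. deliver 3→0:  nop
28. timeout(0):  <0:coor t4 q>
29. deliver 4→0:  nop
30. propose(0,'s'):  <0:coor t5 q>
31. deliver 4→3:  nop

no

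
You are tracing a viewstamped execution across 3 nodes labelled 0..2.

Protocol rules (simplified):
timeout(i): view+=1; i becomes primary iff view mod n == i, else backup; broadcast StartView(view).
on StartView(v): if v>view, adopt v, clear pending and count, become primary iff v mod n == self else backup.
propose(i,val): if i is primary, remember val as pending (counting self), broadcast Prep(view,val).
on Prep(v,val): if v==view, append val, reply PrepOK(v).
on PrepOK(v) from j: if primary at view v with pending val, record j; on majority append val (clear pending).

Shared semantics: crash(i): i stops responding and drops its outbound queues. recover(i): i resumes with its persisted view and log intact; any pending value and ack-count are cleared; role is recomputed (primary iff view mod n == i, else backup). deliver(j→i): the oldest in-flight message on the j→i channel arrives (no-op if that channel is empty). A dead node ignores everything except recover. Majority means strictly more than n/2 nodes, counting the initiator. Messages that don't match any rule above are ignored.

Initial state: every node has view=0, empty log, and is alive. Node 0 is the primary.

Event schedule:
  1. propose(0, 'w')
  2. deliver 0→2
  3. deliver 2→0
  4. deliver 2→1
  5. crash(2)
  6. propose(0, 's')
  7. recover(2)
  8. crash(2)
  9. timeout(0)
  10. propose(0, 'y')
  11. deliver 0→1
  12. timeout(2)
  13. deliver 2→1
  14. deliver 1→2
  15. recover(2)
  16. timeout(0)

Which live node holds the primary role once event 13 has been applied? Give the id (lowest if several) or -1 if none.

[1] propose(0,'w') → ∅
[2] deliver 0→2 → N2(back v0 [w])
[3] deliver 2→0 → N0(prim v0 [w])
[4] deliver 2→1 → ∅
[5] crash(2) → N2(✗back v0 [w])
[6] propose(0,'s') → ∅
[7] recover(2) → N2(back v0 [w])
[8] crash(2) → N2(✗back v0 [w])
[9] timeout(0) → N0(back v1 [w])
[10] propose(0,'y') → ∅
[11] deliver 0→1 → N1(back v0 [w])
[12] timeout(2) → ∅
[13] deliver 2→1 → ∅

-1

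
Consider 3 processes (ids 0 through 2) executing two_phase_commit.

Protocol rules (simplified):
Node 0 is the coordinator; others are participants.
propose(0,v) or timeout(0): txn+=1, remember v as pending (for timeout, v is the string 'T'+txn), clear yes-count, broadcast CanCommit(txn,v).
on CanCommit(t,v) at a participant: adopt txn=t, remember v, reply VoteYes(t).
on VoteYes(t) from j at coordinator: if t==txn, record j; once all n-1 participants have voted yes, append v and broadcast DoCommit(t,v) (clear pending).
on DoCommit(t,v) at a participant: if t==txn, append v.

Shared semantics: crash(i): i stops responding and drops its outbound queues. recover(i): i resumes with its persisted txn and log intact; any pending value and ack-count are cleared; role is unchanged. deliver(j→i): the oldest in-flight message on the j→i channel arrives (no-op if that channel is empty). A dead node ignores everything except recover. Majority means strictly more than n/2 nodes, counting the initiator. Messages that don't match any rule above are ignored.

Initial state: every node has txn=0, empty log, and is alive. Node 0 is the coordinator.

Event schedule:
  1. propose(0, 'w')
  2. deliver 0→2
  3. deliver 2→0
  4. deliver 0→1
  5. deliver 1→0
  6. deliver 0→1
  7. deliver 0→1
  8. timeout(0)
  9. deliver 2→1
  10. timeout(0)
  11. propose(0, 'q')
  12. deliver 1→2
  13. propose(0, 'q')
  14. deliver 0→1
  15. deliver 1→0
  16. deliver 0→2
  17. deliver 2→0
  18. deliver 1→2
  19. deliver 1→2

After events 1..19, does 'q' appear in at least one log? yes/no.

no

step 1 propose(0,'w'): 0={coor,t=1,log=-}
step 2 deliver 0→2: 2={part,t=1,log=-}
step 3 deliver 2→0: —
step 4 deliver 0→1: 1={part,t=1,log=-}
step 5 deliver 1→0: 0={coor,t=1,log=w}
step 6 deliver 0→1: 1={part,t=1,log=w}
step 7 deliver 0→1: —
step 8 timeout(0): 0={coor,t=2,log=w}
step 9 deliver 2→1: —
step 10 timeout(0): 0={coor,t=3,log=w}
step 11 propose(0,'q'): 0={coor,t=4,log=w}
step 12 deliver 1→2: —
step 13 propose(0,'q'): 0={coor,t=5,log=w}
step 14 deliver 0→1: 1={part,t=2,log=w}
step 15 deliver 1→0: —
step 16 deliver 0→2: 2={part,t=1,log=w}
step 17 deliver 2→0: —
step 18 deliver 1→2: —
step 19 deliver 1→2: —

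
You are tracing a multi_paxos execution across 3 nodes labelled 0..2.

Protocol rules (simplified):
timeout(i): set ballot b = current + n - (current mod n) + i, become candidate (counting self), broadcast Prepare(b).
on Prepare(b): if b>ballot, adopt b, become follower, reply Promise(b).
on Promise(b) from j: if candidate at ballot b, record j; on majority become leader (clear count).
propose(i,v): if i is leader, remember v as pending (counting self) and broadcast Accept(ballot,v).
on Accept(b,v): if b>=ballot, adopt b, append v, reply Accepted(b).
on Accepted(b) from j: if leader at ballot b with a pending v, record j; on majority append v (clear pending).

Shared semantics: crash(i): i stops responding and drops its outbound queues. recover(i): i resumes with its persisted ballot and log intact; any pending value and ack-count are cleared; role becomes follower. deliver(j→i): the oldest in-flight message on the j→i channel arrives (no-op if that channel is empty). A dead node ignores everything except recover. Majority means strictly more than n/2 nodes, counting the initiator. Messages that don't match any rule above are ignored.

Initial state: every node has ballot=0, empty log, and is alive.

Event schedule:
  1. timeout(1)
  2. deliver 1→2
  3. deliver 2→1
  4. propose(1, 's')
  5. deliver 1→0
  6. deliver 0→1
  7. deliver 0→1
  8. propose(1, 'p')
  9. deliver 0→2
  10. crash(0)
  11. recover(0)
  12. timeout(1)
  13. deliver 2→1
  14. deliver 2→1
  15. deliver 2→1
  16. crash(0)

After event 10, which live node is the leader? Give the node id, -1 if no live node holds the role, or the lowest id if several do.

step 1 timeout(1): 1={cand,b=4,log=-}
step 2 deliver 1→2: 2={foll,b=4,log=-}
step 3 deliver 2→1: 1={lead,b=4,log=-}
step 4 propose(1,'s'): —
step 5 deliver 1→0: 0={foll,b=4,log=-}
step 6 deliver 0→1: —
step 7 deliver 0→1: —
step 8 propose(1,'p'): —
step 9 deliver 0→2: —
step 10 crash(0): 0={✗foll,b=4,log=-}

1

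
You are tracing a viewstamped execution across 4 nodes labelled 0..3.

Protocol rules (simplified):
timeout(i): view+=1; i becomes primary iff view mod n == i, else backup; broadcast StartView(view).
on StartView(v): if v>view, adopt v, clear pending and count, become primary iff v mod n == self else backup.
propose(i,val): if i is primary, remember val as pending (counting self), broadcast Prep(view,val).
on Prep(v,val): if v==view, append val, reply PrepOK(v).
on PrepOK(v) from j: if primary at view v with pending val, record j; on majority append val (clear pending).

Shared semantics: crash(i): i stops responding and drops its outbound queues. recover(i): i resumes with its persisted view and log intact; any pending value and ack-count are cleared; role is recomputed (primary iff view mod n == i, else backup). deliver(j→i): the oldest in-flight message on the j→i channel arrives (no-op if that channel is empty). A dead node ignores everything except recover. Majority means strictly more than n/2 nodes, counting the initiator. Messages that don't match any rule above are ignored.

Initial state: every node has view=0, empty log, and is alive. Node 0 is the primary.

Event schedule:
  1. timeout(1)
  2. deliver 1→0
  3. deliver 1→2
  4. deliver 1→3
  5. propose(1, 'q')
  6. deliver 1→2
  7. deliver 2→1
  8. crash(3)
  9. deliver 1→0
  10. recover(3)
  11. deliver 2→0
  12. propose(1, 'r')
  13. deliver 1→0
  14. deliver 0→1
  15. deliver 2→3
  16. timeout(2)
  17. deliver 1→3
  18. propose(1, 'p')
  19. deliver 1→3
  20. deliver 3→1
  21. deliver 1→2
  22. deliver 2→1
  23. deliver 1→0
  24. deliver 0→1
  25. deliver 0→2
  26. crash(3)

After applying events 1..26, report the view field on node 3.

1

1. timeout(1):  <1:prim v1 ->
2. deliver 1→0:  <0:back v1 ->
3. deliver 1→2:  <2:back v1 ->
4. deliver 1→3:  <3:back v1 ->
5. propose(1,'q'):  nop
6. deliver 1→2:  <2:back v1 q>
7. deliver 2→1:  nop
8. crash(3):  <3:✗back v1 ->
9. deliver 1→0:  <0:back v1 q>
10. recover(3):  <3:back v1 ->
11. deliver 2→0:  nop
12. propose(1,'r'):  nop
13. deliver 1→0:  <0:back v1 q,r>
14. deliver 0→1:  nop
15. deliver 2→3:  nop
16. timeout(2):  <2:prim v2 q>
17. deliver 1→3:  <3:back v1 q>
18. propose(1,'p'):  nop
19. deliver 1→3:  <3:back v1 q,r>
20. deliver 3→1:  nop
21. deliver 1→2:  nop
22. deliver 2→1:  <1:back v2 ->
23. deliver 1→0:  <0:back v1 q,r,p>
24. deliver 0→1:  nop
25. deliver 0→2:  nop
26. crash(3):  <3:✗back v1 q,r>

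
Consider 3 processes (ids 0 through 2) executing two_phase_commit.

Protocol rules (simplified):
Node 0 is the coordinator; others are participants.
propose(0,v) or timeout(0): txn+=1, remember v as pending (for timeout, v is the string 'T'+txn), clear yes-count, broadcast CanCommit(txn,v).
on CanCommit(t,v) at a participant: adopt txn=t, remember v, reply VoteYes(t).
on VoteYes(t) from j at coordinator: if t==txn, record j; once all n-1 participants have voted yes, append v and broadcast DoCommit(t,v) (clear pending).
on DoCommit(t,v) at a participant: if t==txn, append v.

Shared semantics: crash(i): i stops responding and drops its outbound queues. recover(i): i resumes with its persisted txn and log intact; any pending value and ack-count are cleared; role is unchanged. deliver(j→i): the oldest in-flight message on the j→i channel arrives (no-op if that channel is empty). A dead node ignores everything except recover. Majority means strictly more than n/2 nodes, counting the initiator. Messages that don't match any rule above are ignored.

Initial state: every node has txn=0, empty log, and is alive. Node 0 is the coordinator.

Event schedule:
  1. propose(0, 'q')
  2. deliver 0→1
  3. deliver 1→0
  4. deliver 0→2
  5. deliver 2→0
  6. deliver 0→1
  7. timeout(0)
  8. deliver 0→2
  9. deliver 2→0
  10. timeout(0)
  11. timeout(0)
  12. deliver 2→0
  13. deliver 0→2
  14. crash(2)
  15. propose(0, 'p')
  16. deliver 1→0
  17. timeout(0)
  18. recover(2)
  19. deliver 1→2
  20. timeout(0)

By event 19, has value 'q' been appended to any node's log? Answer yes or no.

yes

1. propose(0,'q'):  <0:coor t1 ->
2. deliver 0→1:  <1:part t1 ->
3. deliver 1→0:  nop
4. deliver 0→2:  <2:part t1 ->
5. deliver 2→0:  <0:coor t1 q>
6. deliver 0→1:  <1:part t1 q>
7. timeout(0):  <0:coor t2 q>
8. deliver 0→2:  <2:part t1 q>
9. deliver 2→0:  nop
10. timeout(0):  <0:coor t3 q>
11. timeout(0):  <0:coor t4 q>
12. deliver 2→0:  nop
13. deliver 0→2:  <2:part t2 q>
14. crash(2):  <2:✗part t2 q>
15. propose(0,'p'):  <0:coor t5 q>
16. deliver 1→0:  nop
17. timeout(0):  <0:coor t6 q>
18. recover(2):  <2:part t2 q>
19. deliver 1→2:  nop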